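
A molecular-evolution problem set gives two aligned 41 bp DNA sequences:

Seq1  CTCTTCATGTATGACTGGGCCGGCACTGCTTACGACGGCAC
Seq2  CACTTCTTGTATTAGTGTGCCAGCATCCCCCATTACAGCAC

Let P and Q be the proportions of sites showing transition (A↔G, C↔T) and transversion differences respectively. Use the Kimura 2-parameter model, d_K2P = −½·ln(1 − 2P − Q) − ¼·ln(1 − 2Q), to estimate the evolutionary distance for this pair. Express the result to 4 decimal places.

The sequences differ at positions 2 (T/A, transversion), 7 (A/T, transversion), 13 (G/T, transversion), 15 (C/G, transversion), 18 (G/T, transversion), 22 (G/A, transition), 26 (C/T, transition), 27 (T/C, transition), 28 (G/C, transversion), 30 (T/C, transition), 31 (T/C, transition), 33 (C/T, transition), 34 (G/T, transversion), 37 (G/A, transition).
Of the 14 differences, 7 transitions and 7 transversions over 41 sites: P = 7/41 = 0.170732, Q = 7/41 = 0.170732.
d = −0.5·ln(0.487804) − 0.25·ln(0.658536) = −0.5·(-0.717842) − 0.25·(-0.417736) = 0.4634.

0.4634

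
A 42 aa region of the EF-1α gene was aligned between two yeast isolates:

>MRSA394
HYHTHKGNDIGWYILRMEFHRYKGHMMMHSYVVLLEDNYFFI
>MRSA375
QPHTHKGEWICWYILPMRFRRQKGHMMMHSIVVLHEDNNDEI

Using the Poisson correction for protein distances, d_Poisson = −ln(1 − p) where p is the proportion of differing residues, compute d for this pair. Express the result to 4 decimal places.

0.4055

Mismatches occur at site 1 (H/Q), site 2 (Y/P), site 8 (N/E), site 9 (D/W), site 11 (G/C), site 16 (R/P), site 18 (E/R), site 20 (H/R), site 22 (Y/Q), site 31 (Y/I), site 35 (L/H), site 39 (Y/N), site 40 (F/D), site 41 (F/E).
p = 14/42 = 0.333333.
d = −ln(1 − 0.333333) = −ln(0.666667) = 0.4055.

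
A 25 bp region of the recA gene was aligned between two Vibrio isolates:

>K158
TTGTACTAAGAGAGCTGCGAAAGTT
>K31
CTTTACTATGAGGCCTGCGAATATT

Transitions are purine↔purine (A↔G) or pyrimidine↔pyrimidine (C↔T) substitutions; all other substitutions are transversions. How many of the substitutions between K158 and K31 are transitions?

3

Mismatches occur at site 1 (T/C, transition), site 3 (G/T, transversion), site 9 (A/T, transversion), site 13 (A/G, transition), site 14 (G/C, transversion), site 22 (A/T, transversion), site 23 (G/A, transition).
Of the 7 differences, 3 transitions and 4 transversions, so the answer is 3.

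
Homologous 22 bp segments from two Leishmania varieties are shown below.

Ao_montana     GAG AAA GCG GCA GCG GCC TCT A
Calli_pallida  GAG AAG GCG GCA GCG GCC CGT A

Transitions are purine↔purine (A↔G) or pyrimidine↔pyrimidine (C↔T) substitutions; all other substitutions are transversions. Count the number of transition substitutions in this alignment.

2

Differing sites — 6:A/G (Ti); 19:T/C (Ti); 20:C/G (Tv).
Of the 3 differences, 2 transitions and 1 transversion, so the answer is 2.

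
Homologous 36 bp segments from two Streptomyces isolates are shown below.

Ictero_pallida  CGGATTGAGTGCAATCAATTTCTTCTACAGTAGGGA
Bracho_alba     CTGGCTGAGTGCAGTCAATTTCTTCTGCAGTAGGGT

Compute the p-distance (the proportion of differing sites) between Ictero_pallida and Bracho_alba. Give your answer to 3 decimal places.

Differing sites — 2:G/T; 4:A/G; 5:T/C; 14:A/G; 27:A/G; 36:A/T.
There are 6 differences over 36 sites, so p = 6/36 = 0.167.

0.167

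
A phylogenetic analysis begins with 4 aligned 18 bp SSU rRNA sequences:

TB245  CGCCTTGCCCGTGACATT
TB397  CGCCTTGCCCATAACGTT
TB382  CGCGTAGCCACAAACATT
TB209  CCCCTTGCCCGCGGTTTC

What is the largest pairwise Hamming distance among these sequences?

Pairwise Hamming distances:
  TB245 vs TB397: 3
  TB245 vs TB382: 6
  TB245 vs TB209: 6
  TB397 vs TB382: 6
  TB397 vs TB209: 8
  TB382 vs TB209: 11
The largest is 11, between TB382 and TB209.

11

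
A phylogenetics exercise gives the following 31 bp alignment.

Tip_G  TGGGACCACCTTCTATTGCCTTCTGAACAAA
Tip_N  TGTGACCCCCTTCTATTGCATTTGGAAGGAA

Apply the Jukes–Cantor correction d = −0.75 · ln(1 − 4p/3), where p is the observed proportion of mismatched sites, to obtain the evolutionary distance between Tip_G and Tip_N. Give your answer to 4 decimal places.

The sequences differ at positions 3 (G/T), 8 (A/C), 20 (C/A), 23 (C/T), 24 (T/G), 28 (C/G), 29 (A/G).
p = 7/31 = 0.225806.
d = −0.75 · ln(1 − (4/3)·0.225806) = −0.75 · ln(0.698925) = −0.75 · (-0.358212) = 0.2687.

0.2687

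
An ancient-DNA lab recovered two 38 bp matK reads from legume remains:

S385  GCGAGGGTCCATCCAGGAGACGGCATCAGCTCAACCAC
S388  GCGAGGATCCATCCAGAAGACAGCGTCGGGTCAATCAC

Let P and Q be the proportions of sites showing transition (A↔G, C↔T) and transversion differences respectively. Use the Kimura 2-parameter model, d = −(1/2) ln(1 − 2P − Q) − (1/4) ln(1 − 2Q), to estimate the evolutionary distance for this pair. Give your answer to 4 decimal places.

The sequences differ at positions 7 (G/A, transition), 17 (G/A, transition), 22 (G/A, transition), 25 (A/G, transition), 28 (A/G, transition), 30 (C/G, transversion), 35 (C/T, transition).
Of the 7 differences, 6 transitions and 1 transversion over 38 sites: P = 6/38 = 0.157895, Q = 1/38 = 0.026316.
d = −0.5·ln(0.657894) − 0.25·ln(0.947368) = −0.5·(-0.418711) − 0.25·(-0.054068) = 0.2229.

0.2229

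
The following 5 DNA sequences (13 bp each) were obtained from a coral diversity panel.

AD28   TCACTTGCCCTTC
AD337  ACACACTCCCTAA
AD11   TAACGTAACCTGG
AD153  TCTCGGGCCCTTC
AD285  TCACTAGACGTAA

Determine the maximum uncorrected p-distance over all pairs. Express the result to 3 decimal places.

Pairwise Hamming distances:
  AD28 vs AD337: 6
  AD28 vs AD11: 6
  AD28 vs AD153: 3
  AD28 vs AD285: 5
  AD337 vs AD11: 8
  AD337 vs AD153: 7
  AD337 vs AD285: 6
  AD11 vs AD153: 7
  AD11 vs AD285: 7
  AD153 vs AD285: 7
The largest is 8 mismatches, between AD337 and AD11; p = 8/13 = 0.615.

0.615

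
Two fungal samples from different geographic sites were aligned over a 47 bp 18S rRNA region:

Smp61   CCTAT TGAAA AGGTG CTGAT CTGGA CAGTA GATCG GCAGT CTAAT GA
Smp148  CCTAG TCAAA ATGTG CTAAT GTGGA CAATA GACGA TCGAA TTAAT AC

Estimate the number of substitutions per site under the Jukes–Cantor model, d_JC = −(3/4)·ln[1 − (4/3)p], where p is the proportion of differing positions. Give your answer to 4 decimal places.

The sequences differ at positions 5 (T/G), 7 (G/C), 12 (G/T), 18 (G/A), 21 (C/G), 28 (G/A), 33 (T/C), 34 (C/G), 35 (G/A), 36 (G/T), 38 (A/G), 39 (G/A), 40 (T/A), 41 (C/T), 46 (G/A), 47 (A/C).
p = 16/47 = 0.340426.
d = −0.75 · ln(1 − (4/3)·0.340426) = −0.75 · ln(0.546099) = −0.75 · (-0.604955) = 0.4537.

0.4537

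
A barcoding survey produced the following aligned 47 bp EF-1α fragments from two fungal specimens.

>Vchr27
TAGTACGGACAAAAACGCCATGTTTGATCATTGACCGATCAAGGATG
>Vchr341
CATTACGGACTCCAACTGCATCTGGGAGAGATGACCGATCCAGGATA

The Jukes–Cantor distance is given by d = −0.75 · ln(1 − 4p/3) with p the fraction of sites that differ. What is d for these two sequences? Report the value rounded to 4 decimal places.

Mismatches occur at site 1 (T→C), site 3 (G→T), site 11 (A→T), site 12 (A→C), site 13 (A→C), site 17 (G→T), site 18 (C→G), site 22 (G→C), site 24 (T→G), site 25 (T→G), site 28 (T→G), site 29 (C→A), site 30 (A→G), site 31 (T→A), site 41 (A→C), site 47 (G→A).
p = 16/47 = 0.340426.
d = −0.75 · ln(1 − (4/3)·0.340426) = −0.75 · ln(0.546099) = −0.75 · (-0.604955) = 0.4537.

0.4537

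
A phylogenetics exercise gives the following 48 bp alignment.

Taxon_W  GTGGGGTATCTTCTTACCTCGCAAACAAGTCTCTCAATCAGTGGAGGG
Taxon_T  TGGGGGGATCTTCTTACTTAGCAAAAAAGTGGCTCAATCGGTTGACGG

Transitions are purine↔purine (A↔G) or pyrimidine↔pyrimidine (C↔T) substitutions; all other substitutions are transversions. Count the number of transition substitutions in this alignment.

Differing sites — 1:G/T (Tv); 2:T/G (Tv); 7:T/G (Tv); 18:C/T (Ti); 20:C/A (Tv); 26:C/A (Tv); 31:C/G (Tv); 32:T/G (Tv); 40:A/G (Ti); 43:G/T (Tv); 46:G/C (Tv).
Of the 11 differences, 2 transitions and 9 transversions, so the answer is 2.

2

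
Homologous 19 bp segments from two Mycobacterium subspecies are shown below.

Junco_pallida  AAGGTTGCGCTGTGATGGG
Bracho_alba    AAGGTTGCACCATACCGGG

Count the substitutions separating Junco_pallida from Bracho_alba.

6

Differing sites — 9:G/A; 11:T/C; 12:G/A; 14:G/A; 15:A/C; 16:T/C.
That gives 6 mismatches out of 19 aligned sites, so the Hamming distance is 6.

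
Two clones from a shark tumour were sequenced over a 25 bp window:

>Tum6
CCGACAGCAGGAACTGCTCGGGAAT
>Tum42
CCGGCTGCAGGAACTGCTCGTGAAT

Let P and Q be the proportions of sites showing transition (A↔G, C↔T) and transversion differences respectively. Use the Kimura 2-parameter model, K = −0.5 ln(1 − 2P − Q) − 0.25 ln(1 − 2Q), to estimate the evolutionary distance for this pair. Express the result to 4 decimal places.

0.1308

The sequences differ at positions 4 (A/G, transition), 6 (A/T, transversion), 21 (G/T, transversion).
Of the 3 differences, 1 transition and 2 transversions over 25 sites: P = 1/25 = 0.040000, Q = 2/25 = 0.080000.
d = −0.5·ln(0.840000) − 0.25·ln(0.840000) = −0.5·(-0.174353) − 0.25·(-0.174353) = 0.1308.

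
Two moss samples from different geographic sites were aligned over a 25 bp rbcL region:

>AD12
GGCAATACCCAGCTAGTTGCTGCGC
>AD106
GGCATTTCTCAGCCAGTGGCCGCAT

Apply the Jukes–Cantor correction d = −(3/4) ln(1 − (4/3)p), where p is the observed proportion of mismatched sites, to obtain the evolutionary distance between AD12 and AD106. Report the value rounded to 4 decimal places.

0.4172

Mismatches occur at site 5 (A↔T), site 7 (A↔T), site 9 (C↔T), site 14 (T↔C), site 18 (T↔G), site 21 (T↔C), site 24 (G↔A), site 25 (C↔T).
p = 8/25 = 0.320000.
d = −0.75 · ln(1 − (4/3)·0.320000) = −0.75 · ln(0.573333) = −0.75 · (-0.556289) = 0.4172.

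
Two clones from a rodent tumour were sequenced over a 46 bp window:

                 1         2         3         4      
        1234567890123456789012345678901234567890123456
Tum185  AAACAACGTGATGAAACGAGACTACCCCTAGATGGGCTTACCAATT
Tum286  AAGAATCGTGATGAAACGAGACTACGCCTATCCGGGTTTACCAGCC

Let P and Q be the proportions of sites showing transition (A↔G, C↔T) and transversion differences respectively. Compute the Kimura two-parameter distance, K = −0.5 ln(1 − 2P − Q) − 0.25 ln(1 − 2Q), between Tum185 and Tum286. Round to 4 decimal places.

The sequences differ at positions 3 (A/G, transition), 4 (C/A, transversion), 6 (A/T, transversion), 26 (C/G, transversion), 31 (G/T, transversion), 32 (A/C, transversion), 33 (T/C, transition), 37 (C/T, transition), 44 (A/G, transition), 45 (T/C, transition), 46 (T/C, transition).
Of the 11 differences, 6 transitions and 5 transversions over 46 sites: P = 6/46 = 0.130435, Q = 5/46 = 0.108696.
d = −0.5·ln(0.630434) − 0.25·ln(0.782608) = −0.5·(-0.461347) − 0.25·(-0.245123) = 0.2920.

0.2920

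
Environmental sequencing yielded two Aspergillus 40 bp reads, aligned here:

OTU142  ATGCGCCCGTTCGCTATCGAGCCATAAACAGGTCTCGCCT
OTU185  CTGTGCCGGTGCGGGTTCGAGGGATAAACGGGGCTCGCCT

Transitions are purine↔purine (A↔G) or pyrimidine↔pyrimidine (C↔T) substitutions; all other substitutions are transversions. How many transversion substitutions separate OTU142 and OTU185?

The sequences differ at positions 1 (A/C, transversion), 4 (C/T, transition), 8 (C/G, transversion), 11 (T/G, transversion), 14 (C/G, transversion), 15 (T/G, transversion), 16 (A/T, transversion), 22 (C/G, transversion), 23 (C/G, transversion), 30 (A/G, transition), 33 (T/G, transversion).
Of the 11 differences, 2 transitions and 9 transversions, so the answer is 9.

9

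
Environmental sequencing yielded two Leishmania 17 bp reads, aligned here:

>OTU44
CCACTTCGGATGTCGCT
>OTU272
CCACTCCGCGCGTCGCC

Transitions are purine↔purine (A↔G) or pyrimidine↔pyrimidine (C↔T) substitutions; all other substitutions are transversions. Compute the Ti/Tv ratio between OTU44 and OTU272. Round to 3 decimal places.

Differing sites — 6:T/C (Ti); 9:G/C (Tv); 10:A/G (Ti); 11:T/C (Ti); 17:T/C (Ti).
Of the 5 differences, 4 transitions and 1 transversion, so Ti/Tv = 4/1 = 4.000.

4.000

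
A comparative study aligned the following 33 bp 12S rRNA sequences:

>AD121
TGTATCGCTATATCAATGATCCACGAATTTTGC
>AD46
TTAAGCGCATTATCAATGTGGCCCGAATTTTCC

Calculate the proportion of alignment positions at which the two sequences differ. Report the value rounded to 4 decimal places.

0.3030

The sequences differ at positions 2 (G/T), 3 (T/A), 5 (T/G), 9 (T/A), 10 (A/T), 19 (A/T), 20 (T/G), 21 (C/G), 23 (A/C), 32 (G/C).
There are 10 differences over 33 sites, so p = 10/33 = 0.3030.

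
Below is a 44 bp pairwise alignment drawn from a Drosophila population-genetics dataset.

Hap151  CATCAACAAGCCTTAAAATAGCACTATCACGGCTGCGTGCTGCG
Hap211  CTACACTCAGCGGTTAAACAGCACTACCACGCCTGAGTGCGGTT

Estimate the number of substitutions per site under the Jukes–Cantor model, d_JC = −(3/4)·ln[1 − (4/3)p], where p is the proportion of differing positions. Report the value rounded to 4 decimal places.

0.4546

Differing sites — 2:A/T; 3:T/A; 6:A/C; 7:C/T; 8:A/C; 12:C/G; 13:T/G; 15:A/T; 19:T/C; 27:T/C; 32:G/C; 36:C/A; 41:T/G; 43:C/T; 44:G/T.
p = 15/44 = 0.340909.
d = −0.75 · ln(1 − (4/3)·0.340909) = −0.75 · ln(0.545455) = −0.75 · (-0.606135) = 0.4546.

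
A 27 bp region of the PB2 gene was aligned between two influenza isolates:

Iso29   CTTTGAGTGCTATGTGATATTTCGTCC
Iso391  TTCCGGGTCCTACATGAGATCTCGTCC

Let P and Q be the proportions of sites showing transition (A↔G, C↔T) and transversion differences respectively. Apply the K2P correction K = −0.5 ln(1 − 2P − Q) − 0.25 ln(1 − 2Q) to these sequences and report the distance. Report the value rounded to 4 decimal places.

Mismatches occur at site 1 (C→T, transition), site 3 (T→C, transition), site 4 (T→C, transition), site 6 (A→G, transition), site 9 (G→C, transversion), site 13 (T→C, transition), site 14 (G→A, transition), site 18 (T→G, transversion), site 21 (T→C, transition).
Of the 9 differences, 7 transitions and 2 transversions over 27 sites: P = 7/27 = 0.259259, Q = 2/27 = 0.074074.
d = −0.5·ln(0.407408) − 0.25·ln(0.851852) = −0.5·(-0.897940) − 0.25·(-0.160342) = 0.4891.

0.4891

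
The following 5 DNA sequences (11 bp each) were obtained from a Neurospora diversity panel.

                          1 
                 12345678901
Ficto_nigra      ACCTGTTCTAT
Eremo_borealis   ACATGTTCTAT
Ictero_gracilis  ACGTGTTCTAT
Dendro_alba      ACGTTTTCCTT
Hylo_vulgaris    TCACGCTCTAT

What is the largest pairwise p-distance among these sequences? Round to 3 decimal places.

0.636

Pairwise Hamming distances:
  Ficto_nigra vs Eremo_borealis: 1
  Ficto_nigra vs Ictero_gracilis: 1
  Ficto_nigra vs Dendro_alba: 4
  Ficto_nigra vs Hylo_vulgaris: 4
  Eremo_borealis vs Ictero_gracilis: 1
  Eremo_borealis vs Dendro_alba: 4
  Eremo_borealis vs Hylo_vulgaris: 3
  Ictero_gracilis vs Dendro_alba: 3
  Ictero_gracilis vs Hylo_vulgaris: 4
  Dendro_alba vs Hylo_vulgaris: 7
The largest is 7 mismatches, between Dendro_alba and Hylo_vulgaris; p = 7/11 = 0.636.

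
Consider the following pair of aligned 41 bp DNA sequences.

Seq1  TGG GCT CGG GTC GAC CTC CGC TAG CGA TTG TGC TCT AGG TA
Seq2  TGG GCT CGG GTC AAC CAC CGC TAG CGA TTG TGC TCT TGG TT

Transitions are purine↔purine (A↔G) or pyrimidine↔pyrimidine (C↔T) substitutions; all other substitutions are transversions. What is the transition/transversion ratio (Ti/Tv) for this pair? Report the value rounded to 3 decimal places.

0.333

Mismatches occur at site 13 (G→A, transition), site 17 (T→A, transversion), site 37 (A→T, transversion), site 41 (A→T, transversion).
Of the 4 differences, 1 transition and 3 transversions, so Ti/Tv = 1/3 = 0.333.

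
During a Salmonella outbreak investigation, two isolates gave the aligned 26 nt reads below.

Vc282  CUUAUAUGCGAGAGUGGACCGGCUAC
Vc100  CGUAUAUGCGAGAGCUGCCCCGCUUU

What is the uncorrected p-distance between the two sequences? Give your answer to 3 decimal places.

0.269

Mismatches occur at site 2 (U→G), site 15 (U→C), site 16 (G→U), site 18 (A→C), site 21 (G→C), site 25 (A→U), site 26 (C→U).
There are 7 differences over 26 sites, so p = 7/26 = 0.269.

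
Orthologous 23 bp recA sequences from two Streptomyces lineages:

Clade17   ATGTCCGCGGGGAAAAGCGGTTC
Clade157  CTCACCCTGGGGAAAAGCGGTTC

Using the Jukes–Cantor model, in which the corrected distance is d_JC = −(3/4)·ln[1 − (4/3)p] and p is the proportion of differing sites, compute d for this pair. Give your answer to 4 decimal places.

Differing sites — 1:A/C; 3:G/C; 4:T/A; 7:G/C; 8:C/T.
p = 5/23 = 0.217391.
d = −0.75 · ln(1 − (4/3)·0.217391) = −0.75 · ln(0.710145) = −0.75 · (-0.342286) = 0.2567.

0.2567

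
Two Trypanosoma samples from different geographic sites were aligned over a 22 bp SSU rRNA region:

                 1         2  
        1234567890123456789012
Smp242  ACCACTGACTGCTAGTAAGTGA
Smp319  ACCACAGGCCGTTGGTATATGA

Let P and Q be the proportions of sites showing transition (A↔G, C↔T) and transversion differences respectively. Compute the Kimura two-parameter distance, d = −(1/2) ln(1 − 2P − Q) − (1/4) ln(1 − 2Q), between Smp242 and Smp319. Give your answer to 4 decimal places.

Mismatches occur at site 6 (T→A, transversion), site 8 (A→G, transition), site 10 (T→C, transition), site 12 (C→T, transition), site 14 (A→G, transition), site 18 (A→T, transversion), site 19 (G→A, transition).
Of the 7 differences, 5 transitions and 2 transversions over 22 sites: P = 5/22 = 0.227273, Q = 2/22 = 0.090909.
d = −0.5·ln(0.454545) − 0.25·ln(0.818182) = −0.5·(-0.788458) − 0.25·(-0.200670) = 0.4444.

0.4444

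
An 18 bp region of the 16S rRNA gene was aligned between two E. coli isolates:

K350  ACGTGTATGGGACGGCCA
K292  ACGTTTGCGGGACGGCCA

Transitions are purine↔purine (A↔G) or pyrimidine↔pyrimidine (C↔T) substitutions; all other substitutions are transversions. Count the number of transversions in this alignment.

1

The sequences differ at positions 5 (G/T, transversion), 7 (A/G, transition), 8 (T/C, transition).
Of the 3 differences, 2 transitions and 1 transversion, so the answer is 1.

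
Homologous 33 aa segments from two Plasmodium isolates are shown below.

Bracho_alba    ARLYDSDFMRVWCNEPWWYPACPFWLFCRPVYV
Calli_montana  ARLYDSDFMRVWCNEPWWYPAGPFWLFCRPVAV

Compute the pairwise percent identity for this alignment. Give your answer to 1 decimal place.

Differing sites — 22:C/G; 32:Y/A.
31 of the 33 sites match, so the percent identity is 31/33 × 100 = 93.9%.

93.9%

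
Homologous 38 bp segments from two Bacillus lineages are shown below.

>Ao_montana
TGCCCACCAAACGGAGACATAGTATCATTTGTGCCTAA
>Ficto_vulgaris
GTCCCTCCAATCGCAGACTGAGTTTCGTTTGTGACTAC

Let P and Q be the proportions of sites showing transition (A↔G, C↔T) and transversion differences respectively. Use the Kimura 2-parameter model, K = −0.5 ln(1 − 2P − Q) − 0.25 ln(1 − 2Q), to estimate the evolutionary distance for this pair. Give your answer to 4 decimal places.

Differing sites — 1:T/G (Tv); 2:G/T (Tv); 6:A/T (Tv); 11:A/T (Tv); 14:G/C (Tv); 19:A/T (Tv); 20:T/G (Tv); 24:A/T (Tv); 27:A/G (Ti); 34:C/A (Tv); 38:A/C (Tv).
Of the 11 differences, 1 transition and 10 transversions over 38 sites: P = 1/38 = 0.026316, Q = 10/38 = 0.263158.
d = −0.5·ln(0.684210) − 0.25·ln(0.473684) = −0.5·(-0.379490) − 0.25·(-0.747215) = 0.3765.

0.3765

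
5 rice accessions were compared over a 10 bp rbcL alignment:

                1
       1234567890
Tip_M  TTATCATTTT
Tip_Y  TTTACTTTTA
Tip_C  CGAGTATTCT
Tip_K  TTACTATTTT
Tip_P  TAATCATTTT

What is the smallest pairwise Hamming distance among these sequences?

1

Pairwise Hamming distances:
  Tip_M vs Tip_Y: 4
  Tip_M vs Tip_C: 5
  Tip_M vs Tip_K: 2
  Tip_M vs Tip_P: 1
  Tip_Y vs Tip_C: 8
  Tip_Y vs Tip_K: 5
  Tip_Y vs Tip_P: 5
  Tip_C vs Tip_K: 4
  Tip_C vs Tip_P: 5
  Tip_K vs Tip_P: 3
The smallest is 1, between Tip_M and Tip_P.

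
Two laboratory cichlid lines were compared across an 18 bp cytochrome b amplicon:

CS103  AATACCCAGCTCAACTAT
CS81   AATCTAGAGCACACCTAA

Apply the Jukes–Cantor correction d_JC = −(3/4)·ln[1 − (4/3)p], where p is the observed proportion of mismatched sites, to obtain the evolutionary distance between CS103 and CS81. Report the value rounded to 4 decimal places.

0.5482

Differing sites — 4:A/C; 5:C/T; 6:C/A; 7:C/G; 11:T/A; 14:A/C; 18:T/A.
p = 7/18 = 0.388889.
d = −0.75 · ln(1 − (4/3)·0.388889) = −0.75 · ln(0.481481) = −0.75 · (-0.730889) = 0.5482.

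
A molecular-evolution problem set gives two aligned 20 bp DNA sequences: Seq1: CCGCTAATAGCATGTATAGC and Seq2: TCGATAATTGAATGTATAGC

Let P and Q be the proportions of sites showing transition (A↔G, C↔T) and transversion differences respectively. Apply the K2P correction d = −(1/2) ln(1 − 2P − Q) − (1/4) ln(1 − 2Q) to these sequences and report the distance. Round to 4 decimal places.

Differing sites — 1:C/T (Ti); 4:C/A (Tv); 9:A/T (Tv); 11:C/A (Tv).
Of the 4 differences, 1 transition and 3 transversions over 20 sites: P = 1/20 = 0.050000, Q = 3/20 = 0.150000.
d = −0.5·ln(0.750000) − 0.25·ln(0.700000) = −0.5·(-0.287682) − 0.25·(-0.356675) = 0.2330.

0.2330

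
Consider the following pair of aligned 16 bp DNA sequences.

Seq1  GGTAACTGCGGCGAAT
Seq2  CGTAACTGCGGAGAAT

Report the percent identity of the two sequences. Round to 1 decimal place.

87.5%

Mismatches occur at site 1 (G/C), site 12 (C/A).
14 of the 16 sites match, so the percent identity is 14/16 × 100 = 87.5%.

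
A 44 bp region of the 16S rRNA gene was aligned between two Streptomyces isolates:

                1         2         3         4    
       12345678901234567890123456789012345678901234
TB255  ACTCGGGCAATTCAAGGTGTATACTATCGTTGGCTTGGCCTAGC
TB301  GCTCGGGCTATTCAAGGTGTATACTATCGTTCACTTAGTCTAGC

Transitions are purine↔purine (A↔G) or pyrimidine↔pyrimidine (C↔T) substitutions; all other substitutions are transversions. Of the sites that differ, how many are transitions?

The sequences differ at positions 1 (A/G, transition), 9 (A/T, transversion), 32 (G/C, transversion), 33 (G/A, transition), 37 (G/A, transition), 39 (C/T, transition).
Of the 6 differences, 4 transitions and 2 transversions, so the answer is 4.

4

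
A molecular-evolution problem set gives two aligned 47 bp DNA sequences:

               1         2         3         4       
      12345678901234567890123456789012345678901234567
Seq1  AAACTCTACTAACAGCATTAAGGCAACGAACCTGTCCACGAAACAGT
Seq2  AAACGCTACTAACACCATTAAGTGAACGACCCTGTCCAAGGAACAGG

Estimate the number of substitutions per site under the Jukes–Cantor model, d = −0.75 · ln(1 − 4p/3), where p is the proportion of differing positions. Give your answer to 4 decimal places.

0.1931

The sequences differ at positions 5 (T/G), 15 (G/C), 23 (G/T), 24 (C/G), 30 (A/C), 39 (C/A), 41 (A/G), 47 (T/G).
p = 8/47 = 0.170213.
d = −0.75 · ln(1 − (4/3)·0.170213) = −0.75 · ln(0.773049) = −0.75 · (-0.257413) = 0.1931.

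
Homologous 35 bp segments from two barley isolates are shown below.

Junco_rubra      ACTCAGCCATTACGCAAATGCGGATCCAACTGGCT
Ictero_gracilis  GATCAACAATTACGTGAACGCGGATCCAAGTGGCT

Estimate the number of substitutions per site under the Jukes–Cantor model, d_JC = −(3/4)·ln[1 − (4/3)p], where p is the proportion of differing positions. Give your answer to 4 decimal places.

The sequences differ at positions 1 (A/G), 2 (C/A), 6 (G/A), 8 (C/A), 15 (C/T), 16 (A/G), 19 (T/C), 30 (C/G).
p = 8/35 = 0.228571.
d = −0.75 · ln(1 − (4/3)·0.228571) = −0.75 · ln(0.695239) = −0.75 · (-0.363500) = 0.2726.

0.2726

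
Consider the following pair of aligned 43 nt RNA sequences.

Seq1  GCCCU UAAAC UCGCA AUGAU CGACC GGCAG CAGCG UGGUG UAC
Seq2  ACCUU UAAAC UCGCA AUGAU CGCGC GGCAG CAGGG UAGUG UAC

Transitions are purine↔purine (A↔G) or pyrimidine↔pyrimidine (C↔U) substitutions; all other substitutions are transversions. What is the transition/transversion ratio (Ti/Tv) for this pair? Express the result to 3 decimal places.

1.000

The sequences differ at positions 1 (G/A, transition), 4 (C/U, transition), 23 (A/C, transversion), 24 (C/G, transversion), 34 (C/G, transversion), 37 (G/A, transition).
Of the 6 differences, 3 transitions and 3 transversions, so Ti/Tv = 3/3 = 1.000.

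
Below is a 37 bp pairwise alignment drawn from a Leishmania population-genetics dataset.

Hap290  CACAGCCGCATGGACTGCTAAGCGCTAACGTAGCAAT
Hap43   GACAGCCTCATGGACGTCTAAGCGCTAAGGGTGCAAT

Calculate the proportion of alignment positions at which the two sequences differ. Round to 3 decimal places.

The sequences differ at positions 1 (C/G), 8 (G/T), 16 (T/G), 17 (G/T), 29 (C/G), 31 (T/G), 32 (A/T).
There are 7 differences over 37 sites, so p = 7/37 = 0.189.

0.189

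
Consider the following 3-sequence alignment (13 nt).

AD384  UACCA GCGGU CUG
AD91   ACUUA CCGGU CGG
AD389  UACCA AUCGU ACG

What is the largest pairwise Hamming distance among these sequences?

9

Pairwise Hamming distances:
  AD384 vs AD91: 6
  AD384 vs AD389: 5
  AD91 vs AD389: 9
The largest is 9, between AD91 and AD389.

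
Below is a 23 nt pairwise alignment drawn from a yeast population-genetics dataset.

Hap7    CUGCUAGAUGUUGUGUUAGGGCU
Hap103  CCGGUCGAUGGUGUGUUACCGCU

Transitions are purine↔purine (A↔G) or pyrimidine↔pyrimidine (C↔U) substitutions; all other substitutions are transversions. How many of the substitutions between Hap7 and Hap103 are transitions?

Mismatches occur at site 2 (U↔C, transition), site 4 (C↔G, transversion), site 6 (A↔C, transversion), site 11 (U↔G, transversion), site 19 (G↔C, transversion), site 20 (G↔C, transversion).
Of the 6 differences, 1 transition and 5 transversions, so the answer is 1.

1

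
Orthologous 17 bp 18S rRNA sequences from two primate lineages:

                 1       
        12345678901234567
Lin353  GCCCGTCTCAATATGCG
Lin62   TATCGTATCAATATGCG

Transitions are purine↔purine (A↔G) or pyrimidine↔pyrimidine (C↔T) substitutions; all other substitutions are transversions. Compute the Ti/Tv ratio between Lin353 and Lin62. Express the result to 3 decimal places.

0.333

Differing sites — 1:G/T (Tv); 2:C/A (Tv); 3:C/T (Ti); 7:C/A (Tv).
Of the 4 differences, 1 transition and 3 transversions, so Ti/Tv = 1/3 = 0.333.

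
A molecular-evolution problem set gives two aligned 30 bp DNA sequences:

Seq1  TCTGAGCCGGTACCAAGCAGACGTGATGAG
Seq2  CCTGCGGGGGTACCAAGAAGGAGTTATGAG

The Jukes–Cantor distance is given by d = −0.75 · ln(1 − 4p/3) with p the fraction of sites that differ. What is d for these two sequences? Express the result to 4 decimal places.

0.3295

The sequences differ at positions 1 (T/C), 5 (A/C), 7 (C/G), 8 (C/G), 18 (C/A), 21 (A/G), 22 (C/A), 25 (G/T).
p = 8/30 = 0.266667.
d = −0.75 · ln(1 − (4/3)·0.266667) = −0.75 · ln(0.644444) = −0.75 · (-0.439367) = 0.3295.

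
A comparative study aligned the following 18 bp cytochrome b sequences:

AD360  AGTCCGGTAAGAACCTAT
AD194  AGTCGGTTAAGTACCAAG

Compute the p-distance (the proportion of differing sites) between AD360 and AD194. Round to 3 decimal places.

0.278

Differing sites — 5:C/G; 7:G/T; 12:A/T; 16:T/A; 18:T/G.
There are 5 differences over 18 sites, so p = 5/18 = 0.278.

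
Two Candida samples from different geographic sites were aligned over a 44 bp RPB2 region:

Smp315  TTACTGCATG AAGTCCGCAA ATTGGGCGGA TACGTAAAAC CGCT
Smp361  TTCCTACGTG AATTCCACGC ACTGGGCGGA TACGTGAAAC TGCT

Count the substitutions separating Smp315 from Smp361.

10

The sequences differ at positions 3 (A/C), 6 (G/A), 8 (A/G), 13 (G/T), 17 (G/A), 19 (A/G), 20 (A/C), 22 (T/C), 36 (A/G), 41 (C/T).
That gives 10 mismatches out of 44 aligned sites, so the Hamming distance is 10.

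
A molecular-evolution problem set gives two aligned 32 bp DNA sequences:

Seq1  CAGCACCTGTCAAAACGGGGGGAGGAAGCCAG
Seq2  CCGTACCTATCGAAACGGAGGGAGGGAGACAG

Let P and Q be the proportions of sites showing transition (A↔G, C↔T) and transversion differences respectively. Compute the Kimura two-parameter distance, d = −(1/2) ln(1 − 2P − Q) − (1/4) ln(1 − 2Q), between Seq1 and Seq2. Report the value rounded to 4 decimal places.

Mismatches occur at site 2 (A/C, transversion), site 4 (C/T, transition), site 9 (G/A, transition), site 12 (A/G, transition), site 19 (G/A, transition), site 26 (A/G, transition), site 29 (C/A, transversion).
Of the 7 differences, 5 transitions and 2 transversions over 32 sites: P = 5/32 = 0.156250, Q = 2/32 = 0.062500.
d = −0.5·ln(0.625000) − 0.25·ln(0.875000) = −0.5·(-0.470004) − 0.25·(-0.133531) = 0.2684.

0.2684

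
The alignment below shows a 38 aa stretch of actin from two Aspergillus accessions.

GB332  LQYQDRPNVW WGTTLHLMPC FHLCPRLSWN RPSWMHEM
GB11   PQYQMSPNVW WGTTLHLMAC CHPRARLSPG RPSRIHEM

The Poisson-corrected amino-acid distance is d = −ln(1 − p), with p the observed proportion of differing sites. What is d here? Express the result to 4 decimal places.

The sequences differ at positions 1 (L/P), 5 (D/M), 6 (R/S), 19 (P/A), 21 (F/C), 23 (L/P), 24 (C/R), 25 (P/A), 29 (W/P), 30 (N/G), 34 (W/R), 35 (M/I).
p = 12/38 = 0.315789.
d = −ln(1 − 0.315789) = −ln(0.684211) = 0.3795.

0.3795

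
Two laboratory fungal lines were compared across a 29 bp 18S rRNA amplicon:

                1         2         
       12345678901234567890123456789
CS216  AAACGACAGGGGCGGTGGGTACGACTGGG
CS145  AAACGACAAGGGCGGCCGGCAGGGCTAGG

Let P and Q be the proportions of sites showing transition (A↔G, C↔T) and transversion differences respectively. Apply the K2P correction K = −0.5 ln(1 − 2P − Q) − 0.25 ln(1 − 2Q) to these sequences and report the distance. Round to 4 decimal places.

Differing sites — 9:G/A (Ti); 16:T/C (Ti); 17:G/C (Tv); 20:T/C (Ti); 22:C/G (Tv); 24:A/G (Ti); 27:G/A (Ti).
Of the 7 differences, 5 transitions and 2 transversions over 29 sites: P = 5/29 = 0.172414, Q = 2/29 = 0.068966.
d = −0.5·ln(0.586206) − 0.25·ln(0.862068) = −0.5·(-0.534084) − 0.25·(-0.148421) = 0.3041.

0.3041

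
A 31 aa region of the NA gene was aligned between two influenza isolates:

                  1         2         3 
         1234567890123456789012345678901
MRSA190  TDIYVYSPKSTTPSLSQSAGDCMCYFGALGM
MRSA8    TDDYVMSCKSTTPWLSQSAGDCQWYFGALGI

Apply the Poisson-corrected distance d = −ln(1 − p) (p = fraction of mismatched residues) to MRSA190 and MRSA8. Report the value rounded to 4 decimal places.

0.2559

The sequences differ at positions 3 (I/D), 6 (Y/M), 8 (P/C), 14 (S/W), 23 (M/Q), 24 (C/W), 31 (M/I).
p = 7/31 = 0.225806.
d = −ln(1 − 0.225806) = −ln(0.774194) = 0.2559.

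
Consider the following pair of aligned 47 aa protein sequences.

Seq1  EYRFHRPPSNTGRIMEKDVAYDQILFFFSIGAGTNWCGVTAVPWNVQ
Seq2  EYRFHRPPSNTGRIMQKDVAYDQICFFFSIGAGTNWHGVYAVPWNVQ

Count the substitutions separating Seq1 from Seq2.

4

Mismatches occur at site 16 (E→Q), site 25 (L→C), site 37 (C→H), site 40 (T→Y).
That gives 4 mismatches out of 47 aligned sites, so the Hamming distance is 4.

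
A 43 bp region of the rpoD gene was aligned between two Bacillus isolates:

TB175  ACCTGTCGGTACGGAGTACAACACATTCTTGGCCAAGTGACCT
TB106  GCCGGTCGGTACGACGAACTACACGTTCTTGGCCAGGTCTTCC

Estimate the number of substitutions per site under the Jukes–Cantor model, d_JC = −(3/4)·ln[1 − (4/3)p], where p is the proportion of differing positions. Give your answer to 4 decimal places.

0.3490

Mismatches occur at site 1 (A→G), site 4 (T→G), site 14 (G→A), site 15 (A→C), site 17 (T→A), site 20 (A→T), site 25 (A→G), site 36 (A→G), site 39 (G→C), site 40 (A→T), site 41 (C→T), site 43 (T→C).
p = 12/43 = 0.279070.
d = −0.75 · ln(1 − (4/3)·0.279070) = −0.75 · ln(0.627907) = −0.75 · (-0.465363) = 0.3490.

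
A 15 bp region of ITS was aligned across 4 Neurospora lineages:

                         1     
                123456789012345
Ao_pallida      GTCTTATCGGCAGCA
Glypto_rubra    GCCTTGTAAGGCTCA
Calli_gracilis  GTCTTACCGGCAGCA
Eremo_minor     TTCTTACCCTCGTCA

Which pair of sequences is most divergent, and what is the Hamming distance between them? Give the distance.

Pairwise Hamming distances:
  Ao_pallida vs Glypto_rubra: 7
  Ao_pallida vs Calli_gracilis: 1
  Ao_pallida vs Eremo_minor: 6
  Glypto_rubra vs Calli_gracilis: 8
  Glypto_rubra vs Eremo_minor: 9
  Calli_gracilis vs Eremo_minor: 5
The largest is 9, between Glypto_rubra and Eremo_minor.

9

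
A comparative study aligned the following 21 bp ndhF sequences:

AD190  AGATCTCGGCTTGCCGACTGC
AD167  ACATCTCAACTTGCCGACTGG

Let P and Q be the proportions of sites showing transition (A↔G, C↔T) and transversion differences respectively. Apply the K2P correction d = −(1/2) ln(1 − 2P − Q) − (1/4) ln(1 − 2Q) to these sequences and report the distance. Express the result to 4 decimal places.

0.2211

The sequences differ at positions 2 (G/C, transversion), 8 (G/A, transition), 9 (G/A, transition), 21 (C/G, transversion).
Of the 4 differences, 2 transitions and 2 transversions over 21 sites: P = 2/21 = 0.095238, Q = 2/21 = 0.095238.
d = −0.5·ln(0.714286) − 0.25·ln(0.809524) = −0.5·(-0.336472) − 0.25·(-0.211309) = 0.2211.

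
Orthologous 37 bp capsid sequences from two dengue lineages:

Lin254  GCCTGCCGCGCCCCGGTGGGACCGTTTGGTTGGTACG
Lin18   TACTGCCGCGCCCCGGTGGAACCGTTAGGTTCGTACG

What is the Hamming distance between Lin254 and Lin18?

The sequences differ at positions 1 (G/T), 2 (C/A), 20 (G/A), 27 (T/A), 32 (G/C).
That gives 5 mismatches out of 37 aligned sites, so the Hamming distance is 5.

5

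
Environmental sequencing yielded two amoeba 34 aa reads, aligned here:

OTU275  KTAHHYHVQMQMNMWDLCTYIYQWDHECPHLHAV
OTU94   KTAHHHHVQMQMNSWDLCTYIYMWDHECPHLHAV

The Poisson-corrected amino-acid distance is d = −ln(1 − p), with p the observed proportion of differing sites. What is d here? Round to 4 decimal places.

The sequences differ at positions 6 (Y/H), 14 (M/S), 23 (Q/M).
p = 3/34 = 0.088235.
d = −ln(1 − 0.088235) = −ln(0.911765) = 0.0924.

0.0924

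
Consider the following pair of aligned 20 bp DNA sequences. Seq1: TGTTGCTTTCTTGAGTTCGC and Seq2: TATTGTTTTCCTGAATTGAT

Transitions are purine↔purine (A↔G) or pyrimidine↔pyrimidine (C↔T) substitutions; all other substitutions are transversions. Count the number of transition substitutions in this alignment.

Differing sites — 2:G/A (Ti); 6:C/T (Ti); 11:T/C (Ti); 15:G/A (Ti); 18:C/G (Tv); 19:G/A (Ti); 20:C/T (Ti).
Of the 7 differences, 6 transitions and 1 transversion, so the answer is 6.

6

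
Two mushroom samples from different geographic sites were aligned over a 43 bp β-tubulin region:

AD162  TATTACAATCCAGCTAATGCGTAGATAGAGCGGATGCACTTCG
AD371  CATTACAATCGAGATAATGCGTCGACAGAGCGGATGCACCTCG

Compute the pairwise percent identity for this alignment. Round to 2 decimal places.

Differing sites — 1:T/C; 11:C/G; 14:C/A; 23:A/C; 26:T/C; 40:T/C.
37 of the 43 sites match, so the percent identity is 37/43 × 100 = 86.05%.

86.05%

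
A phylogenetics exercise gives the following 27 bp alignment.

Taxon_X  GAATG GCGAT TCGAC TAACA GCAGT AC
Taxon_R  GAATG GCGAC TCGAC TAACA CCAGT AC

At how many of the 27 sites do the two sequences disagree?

Mismatches occur at site 10 (T↔C), site 21 (G↔C).
That gives 2 mismatches out of 27 aligned sites, so the Hamming distance is 2.

2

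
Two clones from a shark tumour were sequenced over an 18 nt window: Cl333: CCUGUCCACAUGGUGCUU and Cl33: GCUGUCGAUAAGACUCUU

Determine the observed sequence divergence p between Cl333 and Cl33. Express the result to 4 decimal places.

Mismatches occur at site 1 (C/G), site 7 (C/G), site 9 (C/U), site 11 (U/A), site 13 (G/A), site 14 (U/C), site 15 (G/U).
There are 7 differences over 18 sites, so p = 7/18 = 0.3889.

0.3889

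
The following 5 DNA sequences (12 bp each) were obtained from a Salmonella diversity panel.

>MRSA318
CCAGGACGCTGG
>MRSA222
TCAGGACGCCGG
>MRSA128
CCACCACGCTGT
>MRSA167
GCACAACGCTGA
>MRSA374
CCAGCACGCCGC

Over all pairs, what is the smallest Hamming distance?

2

Pairwise Hamming distances:
  MRSA318 vs MRSA222: 2
  MRSA318 vs MRSA128: 3
  MRSA318 vs MRSA167: 4
  MRSA318 vs MRSA374: 3
  MRSA222 vs MRSA128: 5
  MRSA222 vs MRSA167: 5
  MRSA222 vs MRSA374: 3
  MRSA128 vs MRSA167: 3
  MRSA128 vs MRSA374: 3
  MRSA167 vs MRSA374: 5
The smallest is 2, between MRSA318 and MRSA222.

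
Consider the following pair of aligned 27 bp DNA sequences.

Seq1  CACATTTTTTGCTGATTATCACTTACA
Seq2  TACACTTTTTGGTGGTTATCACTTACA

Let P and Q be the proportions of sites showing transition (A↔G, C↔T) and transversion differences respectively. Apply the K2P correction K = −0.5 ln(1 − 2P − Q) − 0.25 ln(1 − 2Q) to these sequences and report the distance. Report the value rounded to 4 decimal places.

Mismatches occur at site 1 (C→T, transition), site 5 (T→C, transition), site 12 (C→G, transversion), site 15 (A→G, transition).
Of the 4 differences, 3 transitions and 1 transversion over 27 sites: P = 3/27 = 0.111111, Q = 1/27 = 0.037037.
d = −0.5·ln(0.740741) − 0.25·ln(0.925926) = −0.5·(-0.300104) − 0.25·(-0.076961) = 0.1693.

0.1693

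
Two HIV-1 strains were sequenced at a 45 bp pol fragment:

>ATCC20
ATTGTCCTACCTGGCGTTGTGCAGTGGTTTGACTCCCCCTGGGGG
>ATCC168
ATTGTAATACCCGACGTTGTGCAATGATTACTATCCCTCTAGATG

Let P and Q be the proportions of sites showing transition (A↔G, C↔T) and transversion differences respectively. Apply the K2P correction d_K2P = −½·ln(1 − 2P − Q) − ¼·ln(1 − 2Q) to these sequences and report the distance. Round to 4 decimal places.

The sequences differ at positions 6 (C/A, transversion), 7 (C/A, transversion), 12 (T/C, transition), 14 (G/A, transition), 24 (G/A, transition), 27 (G/A, transition), 30 (T/A, transversion), 31 (G/C, transversion), 32 (A/T, transversion), 33 (C/A, transversion), 38 (C/T, transition), 41 (G/A, transition), 43 (G/A, transition), 44 (G/T, transversion).
Of the 14 differences, 7 transitions and 7 transversions over 45 sites: P = 7/45 = 0.155556, Q = 7/45 = 0.155556.
d = −0.5·ln(0.533332) − 0.25·ln(0.688888) = −0.5·(-0.628611) − 0.25·(-0.372677) = 0.4075.

0.4075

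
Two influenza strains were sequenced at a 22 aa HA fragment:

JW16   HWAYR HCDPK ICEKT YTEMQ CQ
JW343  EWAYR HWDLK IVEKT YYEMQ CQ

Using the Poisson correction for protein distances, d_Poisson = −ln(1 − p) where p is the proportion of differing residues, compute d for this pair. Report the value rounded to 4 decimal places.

Mismatches occur at site 1 (H↔E), site 7 (C↔W), site 9 (P↔L), site 12 (C↔V), site 17 (T↔Y).
p = 5/22 = 0.227273.
d = −ln(1 − 0.227273) = −ln(0.772727) = 0.2578.

0.2578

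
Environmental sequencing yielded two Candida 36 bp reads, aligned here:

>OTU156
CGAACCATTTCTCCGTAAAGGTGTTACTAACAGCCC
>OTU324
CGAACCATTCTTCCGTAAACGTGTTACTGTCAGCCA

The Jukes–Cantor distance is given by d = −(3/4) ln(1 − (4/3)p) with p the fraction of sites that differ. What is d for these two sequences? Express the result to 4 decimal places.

0.1885

Differing sites — 10:T/C; 11:C/T; 20:G/C; 29:A/G; 30:A/T; 36:C/A.
p = 6/36 = 0.166667.
d = −0.75 · ln(1 − (4/3)·0.166667) = −0.75 · ln(0.777777) = −0.75 · (-0.251315) = 0.1885.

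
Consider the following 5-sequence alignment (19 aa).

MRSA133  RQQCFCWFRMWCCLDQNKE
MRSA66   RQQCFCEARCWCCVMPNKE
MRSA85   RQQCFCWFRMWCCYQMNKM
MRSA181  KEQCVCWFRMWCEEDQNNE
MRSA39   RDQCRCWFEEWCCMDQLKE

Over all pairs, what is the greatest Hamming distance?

Pairwise Hamming distances:
  MRSA133 vs MRSA66: 6
  MRSA133 vs MRSA85: 4
  MRSA133 vs MRSA181: 6
  MRSA133 vs MRSA39: 6
  MRSA66 vs MRSA85: 7
  MRSA66 vs MRSA181: 11
  MRSA66 vs MRSA39: 10
  MRSA85 vs MRSA181: 9
  MRSA85 vs MRSA39: 9
  MRSA181 vs MRSA39: 9
The largest is 11, between MRSA66 and MRSA181.

11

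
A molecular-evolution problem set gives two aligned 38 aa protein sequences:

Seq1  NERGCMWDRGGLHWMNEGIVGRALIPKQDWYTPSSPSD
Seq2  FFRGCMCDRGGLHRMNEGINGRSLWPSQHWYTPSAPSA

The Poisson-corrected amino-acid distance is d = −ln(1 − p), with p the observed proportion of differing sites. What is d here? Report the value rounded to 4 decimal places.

0.3417

The sequences differ at positions 1 (N/F), 2 (E/F), 7 (W/C), 14 (W/R), 20 (V/N), 23 (A/S), 25 (I/W), 27 (K/S), 29 (D/H), 35 (S/A), 38 (D/A).
p = 11/38 = 0.289474.
d = −ln(1 − 0.289474) = −ln(0.710526) = 0.3417.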